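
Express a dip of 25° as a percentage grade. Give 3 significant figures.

grade % = 100 × tan 25° = 100 × 0.4663

46.6%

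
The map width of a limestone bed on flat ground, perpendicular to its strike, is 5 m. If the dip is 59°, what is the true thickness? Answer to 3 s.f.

True thickness t = w · sin(dip) = 5 × sin 59°
t = 5 × 0.8572 = 4.286 m

4.29 m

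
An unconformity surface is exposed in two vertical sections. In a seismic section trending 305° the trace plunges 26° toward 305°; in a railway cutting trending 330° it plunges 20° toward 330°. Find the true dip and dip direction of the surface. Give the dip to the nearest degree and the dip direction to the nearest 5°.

true dip 28°, dip direction 285°

Represent each trace as a vector plunging at its apparent dip toward its trend (east-north-up frame): v₁ = (-0.736, 0.516, -0.438), v₂ = (-0.470, 0.814, -0.342).
Cross product v₁ × v₂ gives the pole to the plane: n ∝ (-0.180, 0.046, 0.357).
Dip δ = arctan(|n_h|/n_z) = arctan(0.186/0.357) = 27.5°.
Dip direction = atan2(-0.180, 0.046) = 284° (azimuth of n's horizontal projection).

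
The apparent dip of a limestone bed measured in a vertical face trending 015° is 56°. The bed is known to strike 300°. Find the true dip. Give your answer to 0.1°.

The section is 75° from the strike.
tan δ = tan α / sin β = tan 56° / sin 75° = 1.4826 / 0.9659 = 1.5349
true dip = arctan 1.5349 = 56.91°

56.9°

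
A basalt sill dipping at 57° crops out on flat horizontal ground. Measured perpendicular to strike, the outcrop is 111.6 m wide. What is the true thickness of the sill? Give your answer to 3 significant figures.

True thickness t = w · sin(dip) = 111.6 × sin 57°
t = 111.6 × 0.8387 = 93.596 m

93.6 m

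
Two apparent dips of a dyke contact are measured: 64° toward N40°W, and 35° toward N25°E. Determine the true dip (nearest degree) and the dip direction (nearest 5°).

The two traces are lines in the plane: v₁ = (sin 320°·cos 64°, cos 320°·cos 64°, −sin 64°), v₂ = (sin 25°·cos 35°, cos 25°·cos 35°, −sin 35°).
n = v₁ × v₂ = (-0.475, 0.473, 0.325) (taken with n_z > 0).
True dip = arccos(n_z / |n|) = arccos(0.4370) = 64.1°.
The horizontal component of n points toward azimuth atan2(n_x, n_y) = 315°, the dip direction.

true dip 64°, dip direction 315°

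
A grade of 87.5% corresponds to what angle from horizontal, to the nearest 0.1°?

tan θ = 87.5/100 = 0.8750
θ = arctan(0.8750) = 41.19°

41.2°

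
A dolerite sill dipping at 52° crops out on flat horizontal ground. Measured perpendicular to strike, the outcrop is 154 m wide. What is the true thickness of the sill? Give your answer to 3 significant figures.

True thickness t = w · sin(dip) = 154 × sin 52°
t = 154 × 0.7880 = 121.354 m

121 m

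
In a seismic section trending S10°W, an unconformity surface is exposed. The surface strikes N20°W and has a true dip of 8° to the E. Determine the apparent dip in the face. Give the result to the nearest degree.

4°

The section lies 30° from the strike.
tan(apparent dip) = tan 8° · sin 30° = 0.0703
α = arctan(0.0703) = 4.02°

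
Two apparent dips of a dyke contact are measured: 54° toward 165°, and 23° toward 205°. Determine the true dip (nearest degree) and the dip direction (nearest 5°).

Represent each trace as a vector plunging at its apparent dip toward its trend (east-north-up frame): v₁ = (0.152, -0.568, -0.809), v₂ = (-0.389, -0.834, -0.391).
n = v₁ × v₂ = (0.453, -0.374, 0.348) (taken with n_z > 0).
tan δ = √(n_x²+n_y²)/n_z = 0.588/0.348, so δ = 59.4°.
Dip direction = azimuth of (n_x, n_y) = atan2(0.453, -0.374) = 130°.

true dip 59°, dip direction 130°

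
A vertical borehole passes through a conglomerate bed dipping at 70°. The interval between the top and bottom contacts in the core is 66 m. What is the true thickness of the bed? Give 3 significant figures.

True thickness t = h · cos(dip) = 66 × cos 70°
t = 66 × 0.3420 = 22.573 m

22.6 m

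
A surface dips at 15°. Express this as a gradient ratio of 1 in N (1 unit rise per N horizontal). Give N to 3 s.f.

1 : N means tan θ = 1/N, so N = 1/tan 15° = 1/0.2679

1 in 3.73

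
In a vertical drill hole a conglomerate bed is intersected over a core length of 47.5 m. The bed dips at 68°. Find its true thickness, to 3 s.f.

17.8 m

True thickness t = h · cos(dip) = 47.5 × cos 68°
t = 47.5 × 0.3746 = 17.794 m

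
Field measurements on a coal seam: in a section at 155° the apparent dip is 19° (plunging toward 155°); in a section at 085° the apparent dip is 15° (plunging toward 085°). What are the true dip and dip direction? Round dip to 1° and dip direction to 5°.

The two traces are lines in the plane: v₁ = (sin 155°·cos 19°, cos 155°·cos 19°, −sin 19°), v₂ = (sin 85°·cos 15°, cos 85°·cos 15°, −sin 15°).
Cross product v₁ × v₂ gives the pole to the plane: n ∝ (0.249, -0.210, 0.858).
True dip = arccos(n_z / |n|) = arccos(0.9349) = 20.8°.
The horizontal component of n points toward azimuth atan2(n_x, n_y) = 130°, the dip direction.

true dip 21°, dip direction 130°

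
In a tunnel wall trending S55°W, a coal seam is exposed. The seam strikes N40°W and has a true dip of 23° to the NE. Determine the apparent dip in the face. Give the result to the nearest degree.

23°

The section lies 85° from the strike.
tan α = tan 23° × sin 85° = 0.4245 × 0.9962 = 0.4229
α = arctan(0.4229) = 22.92°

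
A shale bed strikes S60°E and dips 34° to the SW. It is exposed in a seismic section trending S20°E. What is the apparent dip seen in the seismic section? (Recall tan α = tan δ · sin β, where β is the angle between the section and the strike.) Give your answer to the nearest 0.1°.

The section lies 40° from the strike.
tan(apparent dip) = tan 34° · sin 40° = 0.4336
apparent dip = arctan 0.4336 = 23.44°

23.4°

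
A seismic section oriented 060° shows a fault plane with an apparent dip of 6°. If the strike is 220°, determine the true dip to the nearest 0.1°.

The section is 20° from the strike.
tan(true dip) = tan 6° / sin 20° = 0.3073
true dip = arctan 0.3073 = 17.08°

17.1°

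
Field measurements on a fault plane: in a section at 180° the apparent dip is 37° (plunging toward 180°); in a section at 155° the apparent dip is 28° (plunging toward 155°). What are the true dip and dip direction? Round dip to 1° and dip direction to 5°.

Represent each trace as a vector plunging at its apparent dip toward its trend (east-north-up frame): v₁ = (0.000, -0.799, -0.602), v₂ = (0.373, -0.800, -0.469).
Cross product v₁ × v₂ gives the pole to the plane: n ∝ (-0.107, -0.225, 0.298).
Dip δ = arctan(|n_h|/n_z) = arctan(0.249/0.298) = 39.8°.
Dip direction = atan2(-0.107, -0.225) = 205° (azimuth of n's horizontal projection).

true dip 40°, dip direction 205°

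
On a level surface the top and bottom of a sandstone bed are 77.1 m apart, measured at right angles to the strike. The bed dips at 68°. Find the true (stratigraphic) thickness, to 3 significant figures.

True thickness t = w · sin(dip) = 77.1 × sin 68°
t = 77.1 × 0.9272 = 71.486 m

71.5 m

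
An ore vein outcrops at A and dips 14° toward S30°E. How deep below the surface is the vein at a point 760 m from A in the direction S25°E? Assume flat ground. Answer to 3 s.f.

189 m

The hole lies 5° from the dip direction, so the down-dip offset is 760 × cos 5° = 757.11 m.
Depth = down-dip offset × tan(dip) = 757.11 × tan 14° = 757.11 × 0.2493
Depth = 188.77 m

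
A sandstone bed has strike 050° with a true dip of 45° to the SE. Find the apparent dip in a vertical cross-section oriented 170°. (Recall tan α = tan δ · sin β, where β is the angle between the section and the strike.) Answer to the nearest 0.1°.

Angle between strike (050°) and section (170°): β = 60°.
tan α = tan 45° × sin 60° = 1.0000 × 0.8660 = 0.8660
apparent dip = arctan 0.8660 = 40.89°

40.9°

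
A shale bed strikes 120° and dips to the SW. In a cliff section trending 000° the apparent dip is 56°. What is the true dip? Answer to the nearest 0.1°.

The section is 60° from the strike.
tan δ = tan α / sin β = tan 56° / sin 60° = 1.4826 / 0.8660 = 1.7119
true dip = arctan 1.7119 = 59.71°

59.7°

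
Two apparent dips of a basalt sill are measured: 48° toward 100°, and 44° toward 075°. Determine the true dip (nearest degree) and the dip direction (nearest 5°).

true dip 48°, dip direction 105°

Represent each trace as a vector plunging at its apparent dip toward its trend (east-north-up frame): v₁ = (0.659, -0.116, -0.743), v₂ = (0.695, 0.186, -0.695).
Cross product v₁ × v₂ gives the pole to the plane: n ∝ (0.219, -0.059, 0.203).
Dip δ = arctan(|n_h|/n_z) = arctan(0.227/0.203) = 48.1°.
Dip direction = atan2(0.219, -0.059) = 105° (azimuth of n's horizontal projection).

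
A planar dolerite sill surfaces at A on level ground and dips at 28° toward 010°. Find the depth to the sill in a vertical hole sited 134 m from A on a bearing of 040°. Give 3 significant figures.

61.7 m

The hole lies 30° from the dip direction, so the down-dip offset is 134 × cos 30° = 116.05 m.
Depth = down-dip offset × tan(dip) = 116.05 × tan 28° = 116.05 × 0.5317
Depth = 61.70 m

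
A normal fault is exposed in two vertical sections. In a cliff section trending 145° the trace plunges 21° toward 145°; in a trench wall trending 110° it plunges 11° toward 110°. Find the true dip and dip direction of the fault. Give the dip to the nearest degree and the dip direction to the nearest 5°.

true dip 24°, dip direction 175°

Each apparent-dip line lies in the plane. As unit vectors (x east, y north, z up), v₁ plunges 21°→145° and v₂ plunges 11°→110°.
n = v₁ × v₂ = (0.026, -0.228, 0.526) (taken with n_z > 0).
True dip = arccos(n_z / |n|) = arccos(0.9162) = 23.6°.
Dip direction = atan2(0.026, -0.228) = 174° (azimuth of n's horizontal projection).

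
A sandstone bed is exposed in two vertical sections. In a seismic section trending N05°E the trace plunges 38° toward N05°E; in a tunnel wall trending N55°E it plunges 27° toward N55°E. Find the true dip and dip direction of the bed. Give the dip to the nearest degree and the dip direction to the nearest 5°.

true dip 38°, dip direction 005°

The two traces are lines in the plane: v₁ = (sin 5°·cos 38°, cos 5°·cos 38°, −sin 38°), v₂ = (sin 55°·cos 27°, cos 55°·cos 27°, −sin 27°).
The plane normal is n = v₁ × v₂ ∝ (0.042, 0.418, 0.538).
Dip δ = arctan(|n_h|/n_z) = arctan(0.420/0.538) = 38.0°.
Dip direction = atan2(0.042, 0.418) = 6° (azimuth of n's horizontal projection).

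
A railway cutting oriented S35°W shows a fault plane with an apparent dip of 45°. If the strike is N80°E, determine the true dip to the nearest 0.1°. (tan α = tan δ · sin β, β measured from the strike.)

β = acute angle between strike N80°E and section S35°W = 45°.
tan(true dip) = tan 45° / sin 45° = 1.4142
true dip = arctan 1.4142 = 54.74°

54.7°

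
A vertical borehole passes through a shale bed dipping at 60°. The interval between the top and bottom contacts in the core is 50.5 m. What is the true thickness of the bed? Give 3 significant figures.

True thickness t = h · cos(dip) = 50.5 × cos 60°
t = 50.5 × 0.5000 = 25.250 m

25.3 m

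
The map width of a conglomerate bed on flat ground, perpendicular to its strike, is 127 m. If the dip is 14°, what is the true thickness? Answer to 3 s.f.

30.7 m

True thickness t = w · sin(dip) = 127 × sin 14°
t = 127 × 0.2419 = 30.724 m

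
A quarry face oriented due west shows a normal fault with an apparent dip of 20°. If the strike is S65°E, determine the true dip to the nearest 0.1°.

40.7°

The section is 25° from the strike.
tan δ = tan α / sin β = tan 20° / sin 25° = 0.3640 / 0.4226 = 0.8612
δ = arctan(0.8612) = 40.74°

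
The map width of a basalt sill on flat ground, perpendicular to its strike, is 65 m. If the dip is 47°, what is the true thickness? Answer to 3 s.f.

47.5 m

True thickness t = w · sin(dip) = 65 × sin 47°
t = 65 × 0.7314 = 47.538 m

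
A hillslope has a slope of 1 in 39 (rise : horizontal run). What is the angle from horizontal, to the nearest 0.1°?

tan θ = 1/39 = 0.0256
θ = arctan(0.0256) = 1.47°

1.5°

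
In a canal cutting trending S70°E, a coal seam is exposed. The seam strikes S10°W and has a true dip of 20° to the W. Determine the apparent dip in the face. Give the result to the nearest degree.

20°

The section lies 80° from the strike.
tan(apparent dip) = tan 20° · sin 80° = 0.3584
apparent dip = arctan 0.3584 = 19.72°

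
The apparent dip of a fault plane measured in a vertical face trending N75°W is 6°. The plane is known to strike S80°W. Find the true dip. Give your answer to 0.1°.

14.0°

β = acute angle between strike S80°W and section N75°W = 25°.
tan(true dip) = tan 6° / sin 25° = 0.2487
δ = arctan(0.2487) = 13.97°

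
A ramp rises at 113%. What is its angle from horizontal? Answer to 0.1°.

48.5°

tan θ = 113/100 = 1.1300
θ = arctan(1.1300) = 48.49°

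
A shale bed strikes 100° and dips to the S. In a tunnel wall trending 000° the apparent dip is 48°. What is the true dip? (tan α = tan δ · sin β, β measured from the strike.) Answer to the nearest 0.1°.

48.4°

The section is 80° from the strike.
tan δ = tan α / sin β = tan 48° / sin 80° = 1.1106 / 0.9848 = 1.1277
δ = arctan(1.1277) = 48.44°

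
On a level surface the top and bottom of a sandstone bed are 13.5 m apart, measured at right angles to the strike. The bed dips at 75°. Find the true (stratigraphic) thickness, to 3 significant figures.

True thickness t = w · sin(dip) = 13.5 × sin 75°
t = 13.5 × 0.9659 = 13.040 m

13.0 m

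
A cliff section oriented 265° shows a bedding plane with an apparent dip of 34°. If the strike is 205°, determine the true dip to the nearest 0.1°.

37.9°

The section is 60° from the strike.
tan δ = tan α / sin β = tan 34° / sin 60° = 0.6745 / 0.8660 = 0.7789
true dip = arctan 0.7789 = 37.91°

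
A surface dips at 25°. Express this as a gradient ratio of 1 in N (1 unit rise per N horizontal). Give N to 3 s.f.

1 in 2.14

1 : N means tan θ = 1/N, so N = 1/tan 25° = 1/0.4663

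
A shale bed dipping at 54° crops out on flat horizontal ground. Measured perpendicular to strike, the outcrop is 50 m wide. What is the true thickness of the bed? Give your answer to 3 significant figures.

40.5 m

True thickness t = w · sin(dip) = 50 × sin 54°
t = 50 × 0.8090 = 40.451 m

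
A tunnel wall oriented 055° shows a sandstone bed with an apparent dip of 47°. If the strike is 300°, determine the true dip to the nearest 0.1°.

β = acute angle between strike 300° and section 055° = 65°.
tan(true dip) = tan 47° / sin 65° = 1.1832
δ = arctan(1.1832) = 49.80°

49.8°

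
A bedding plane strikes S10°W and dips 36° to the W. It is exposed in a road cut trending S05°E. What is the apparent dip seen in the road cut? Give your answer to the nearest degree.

11°

Angle between strike (S10°W) and section (S05°E): β = 15°.
tan(apparent dip) = tan 36° · sin 15° = 0.1880
apparent dip = arctan 0.1880 = 10.65°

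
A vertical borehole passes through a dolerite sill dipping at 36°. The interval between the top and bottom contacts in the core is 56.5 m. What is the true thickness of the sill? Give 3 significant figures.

45.7 m

True thickness t = h · cos(dip) = 56.5 × cos 36°
t = 56.5 × 0.8090 = 45.709 m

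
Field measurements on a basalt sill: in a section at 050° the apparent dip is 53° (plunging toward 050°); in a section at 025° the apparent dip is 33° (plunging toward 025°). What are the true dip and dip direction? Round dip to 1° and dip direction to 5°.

true dip 62°, dip direction 095°

Each apparent-dip line lies in the plane. As unit vectors (x east, y north, z up), v₁ plunges 53°→050° and v₂ plunges 33°→025°.
Cross product v₁ × v₂ gives the pole to the plane: n ∝ (0.396, -0.032, 0.213).
True dip = arccos(n_z / |n|) = arccos(0.4727) = 61.8°.
The horizontal component of n points toward azimuth atan2(n_x, n_y) = 95°, the dip direction.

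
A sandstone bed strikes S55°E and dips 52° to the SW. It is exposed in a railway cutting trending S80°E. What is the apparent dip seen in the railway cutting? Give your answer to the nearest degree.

28°

Angle between strike (S55°E) and section (S80°E): β = 25°.
tan α = tan 52° × sin 25° = 1.2799 × 0.4226 = 0.5409
α = arctan(0.5409) = 28.41°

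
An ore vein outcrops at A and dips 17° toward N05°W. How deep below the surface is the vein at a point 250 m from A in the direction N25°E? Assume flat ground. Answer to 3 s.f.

66.2 m

The hole lies 30° from the dip direction, so the down-dip offset is 250 × cos 30° = 216.51 m.
Depth = down-dip offset × tan(dip) = 216.51 × tan 17° = 216.51 × 0.3057
Depth = 66.19 m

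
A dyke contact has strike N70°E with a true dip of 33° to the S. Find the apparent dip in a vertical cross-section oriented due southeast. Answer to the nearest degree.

The strike is N70°E and the section trends due southeast; the acute angle between them is β = 65°.
tan(apparent dip) = tan 33° · sin 65° = 0.5886
α = arctan(0.5886) = 30.48°

30°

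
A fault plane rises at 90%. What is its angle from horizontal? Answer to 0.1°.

42.0°

tan θ = 90/100 = 0.9000
θ = arctan(0.9000) = 41.99°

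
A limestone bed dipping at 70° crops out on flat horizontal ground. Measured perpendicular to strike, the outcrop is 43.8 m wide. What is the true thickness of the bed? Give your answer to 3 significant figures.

41.2 m

True thickness t = w · sin(dip) = 43.8 × sin 70°
t = 43.8 × 0.9397 = 41.159 m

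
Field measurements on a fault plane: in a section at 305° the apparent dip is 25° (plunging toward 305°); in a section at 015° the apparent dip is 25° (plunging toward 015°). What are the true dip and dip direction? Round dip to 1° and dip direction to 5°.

Each apparent-dip line lies in the plane. As unit vectors (x east, y north, z up), v₁ plunges 25°→305° and v₂ plunges 25°→015°.
n = v₁ × v₂ = (-0.150, 0.413, 0.772) (taken with n_z > 0).
Dip δ = arctan(|n_h|/n_z) = arctan(0.439/0.772) = 29.7°.
The horizontal component of n points toward azimuth atan2(n_x, n_y) = 340°, the dip direction.

true dip 30°, dip direction 340°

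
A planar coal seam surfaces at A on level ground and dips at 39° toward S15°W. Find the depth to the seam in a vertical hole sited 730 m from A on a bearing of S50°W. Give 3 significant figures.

The hole lies 35° from the dip direction, so the down-dip offset is 730 × cos 35° = 597.98 m.
Depth = down-dip offset × tan(dip) = 597.98 × tan 39° = 597.98 × 0.8098
Depth = 484.24 m

484 m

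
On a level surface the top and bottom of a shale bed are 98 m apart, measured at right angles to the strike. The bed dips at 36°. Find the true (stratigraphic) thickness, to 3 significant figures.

57.6 m

True thickness t = w · sin(dip) = 98 × sin 36°
t = 98 × 0.5878 = 57.603 m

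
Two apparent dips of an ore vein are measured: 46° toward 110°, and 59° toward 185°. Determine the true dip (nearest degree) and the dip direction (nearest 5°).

Each apparent-dip line lies in the plane. As unit vectors (x east, y north, z up), v₁ plunges 46°→110° and v₂ plunges 59°→185°.
Cross product v₁ × v₂ gives the pole to the plane: n ∝ (0.165, -0.592, 0.346).
Dip δ = arctan(|n_h|/n_z) = arctan(0.615/0.346) = 60.6°.
Dip direction = azimuth of (n_x, n_y) = atan2(0.165, -0.592) = 164°.

true dip 61°, dip direction 165°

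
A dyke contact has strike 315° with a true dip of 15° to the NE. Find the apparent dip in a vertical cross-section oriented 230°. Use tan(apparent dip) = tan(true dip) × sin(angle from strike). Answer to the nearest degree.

The section lies 85° from the strike.
tan α = tan 15° × sin 85° = 0.2679 × 0.9962 = 0.2669
α = arctan(0.2669) = 14.95°

15°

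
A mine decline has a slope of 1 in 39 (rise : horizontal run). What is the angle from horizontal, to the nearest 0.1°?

tan θ = 1/39 = 0.0256
θ = arctan(0.0256) = 1.47°

1.5°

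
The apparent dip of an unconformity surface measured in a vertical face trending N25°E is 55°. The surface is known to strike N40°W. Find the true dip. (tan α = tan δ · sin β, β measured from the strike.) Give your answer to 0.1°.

57.6°

The section is 65° from the strike.
tan δ = tan α / sin β = tan 55° / sin 65° = 1.4281 / 0.9063 = 1.5758
δ = arctan(1.5758) = 57.60°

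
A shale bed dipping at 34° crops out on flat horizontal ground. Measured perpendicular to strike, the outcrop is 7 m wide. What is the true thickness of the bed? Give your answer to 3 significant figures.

3.91 m

True thickness t = w · sin(dip) = 7 × sin 34°
t = 7 × 0.5592 = 3.914 m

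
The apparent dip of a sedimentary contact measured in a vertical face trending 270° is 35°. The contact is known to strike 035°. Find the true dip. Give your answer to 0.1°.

40.5°

The section is 55° from the strike.
tan δ = tan α / sin β = tan 35° / sin 55° = 0.7002 / 0.8192 = 0.8548
true dip = arctan 0.8548 = 40.52°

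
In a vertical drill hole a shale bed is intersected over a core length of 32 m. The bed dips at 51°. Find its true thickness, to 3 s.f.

True thickness t = h · cos(dip) = 32 × cos 51°
t = 32 × 0.6293 = 20.138 m

20.1 m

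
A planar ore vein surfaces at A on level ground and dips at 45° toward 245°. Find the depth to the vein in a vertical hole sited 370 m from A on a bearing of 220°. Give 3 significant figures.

The hole lies 25° from the dip direction, so the down-dip offset is 370 × cos 25° = 335.33 m.
Depth = down-dip offset × tan(dip) = 335.33 × tan 45° = 335.33 × 1.0000
Depth = 335.33 m

335 m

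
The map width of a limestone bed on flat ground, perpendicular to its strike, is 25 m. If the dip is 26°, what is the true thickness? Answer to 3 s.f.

11.0 m

True thickness t = w · sin(dip) = 25 × sin 26°
t = 25 × 0.4384 = 10.959 m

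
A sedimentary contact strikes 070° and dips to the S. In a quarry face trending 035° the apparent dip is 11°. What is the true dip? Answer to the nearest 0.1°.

18.7°

The section is 35° from the strike.
tan(true dip) = tan 11° / sin 35° = 0.3389
true dip = arctan 0.3389 = 18.72°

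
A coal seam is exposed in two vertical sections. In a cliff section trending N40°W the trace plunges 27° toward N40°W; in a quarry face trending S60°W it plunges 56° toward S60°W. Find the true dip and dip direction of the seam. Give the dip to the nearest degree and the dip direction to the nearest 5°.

Each apparent-dip line lies in the plane. As unit vectors (x east, y north, z up), v₁ plunges 27°→N40°W and v₂ plunges 56°→S60°W.
n = v₁ × v₂ = (-0.693, -0.255, 0.491) (taken with n_z > 0).
True dip = arccos(n_z / |n|) = arccos(0.5536) = 56.4°.
Dip direction = atan2(-0.693, -0.255) = 250° (azimuth of n's horizontal projection).

true dip 56°, dip direction 250°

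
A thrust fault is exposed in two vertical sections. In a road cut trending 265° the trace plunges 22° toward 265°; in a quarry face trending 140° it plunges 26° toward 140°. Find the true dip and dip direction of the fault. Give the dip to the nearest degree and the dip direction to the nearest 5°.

true dip 44°, dip direction 200°

The two traces are lines in the plane: v₁ = (sin 265°·cos 22°, cos 265°·cos 22°, −sin 22°), v₂ = (sin 140°·cos 26°, cos 140°·cos 26°, −sin 26°).
Cross product v₁ × v₂ gives the pole to the plane: n ∝ (-0.222, -0.621, 0.683).
tan δ = √(n_x²+n_y²)/n_z = 0.660/0.683, so δ = 44.0°.
Dip direction = atan2(-0.222, -0.621) = 200° (azimuth of n's horizontal projection).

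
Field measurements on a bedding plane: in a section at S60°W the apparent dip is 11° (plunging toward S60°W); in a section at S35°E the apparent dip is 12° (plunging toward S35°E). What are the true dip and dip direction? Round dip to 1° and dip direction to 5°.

The two traces are lines in the plane: v₁ = (sin 240°·cos 11°, cos 240°·cos 11°, −sin 11°), v₂ = (sin 145°·cos 12°, cos 145°·cos 12°, −sin 12°).
The plane normal is n = v₁ × v₂ ∝ (-0.051, -0.284, 0.957).
True dip = arccos(n_z / |n|) = arccos(0.9575) = 16.8°.
Dip direction = azimuth of (n_x, n_y) = atan2(-0.051, -0.284) = 190°.

true dip 17°, dip direction 190°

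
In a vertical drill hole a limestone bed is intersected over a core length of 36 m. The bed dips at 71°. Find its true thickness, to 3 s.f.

True thickness t = h · cos(dip) = 36 × cos 71°
t = 36 × 0.3256 = 11.720 m

11.7 m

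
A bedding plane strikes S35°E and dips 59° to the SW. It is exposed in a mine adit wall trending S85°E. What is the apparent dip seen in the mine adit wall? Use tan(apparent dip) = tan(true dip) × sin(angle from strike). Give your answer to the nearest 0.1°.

51.9°

Angle between strike (S35°E) and section (S85°E): β = 50°.
tan α = tan 59° × sin 50° = 1.6643 × 0.7660 = 1.2749
α = arctan(1.2749) = 51.89°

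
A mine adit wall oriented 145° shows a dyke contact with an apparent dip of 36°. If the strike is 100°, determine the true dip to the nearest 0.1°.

45.8°

β = acute angle between strike 100° and section 145° = 45°.
tan δ = tan α / sin β = tan 36° / sin 45° = 0.7265 / 0.7071 = 1.0275
true dip = arctan 1.0275 = 45.78°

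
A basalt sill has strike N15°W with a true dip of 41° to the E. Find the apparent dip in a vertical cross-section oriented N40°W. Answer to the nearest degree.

20°

The strike is N15°W and the section trends N40°W; the acute angle between them is β = 25°.
tan α = tan 41° × sin 25° = 0.8693 × 0.4226 = 0.3674
α = arctan(0.3674) = 20.17°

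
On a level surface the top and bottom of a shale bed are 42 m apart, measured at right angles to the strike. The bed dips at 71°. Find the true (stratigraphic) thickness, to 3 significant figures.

True thickness t = w · sin(dip) = 42 × sin 71°
t = 42 × 0.9455 = 39.712 m

39.7 m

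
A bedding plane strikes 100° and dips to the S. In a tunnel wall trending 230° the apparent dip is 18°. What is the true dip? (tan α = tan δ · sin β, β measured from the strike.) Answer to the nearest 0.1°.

23.0°

β = acute angle between strike 100° and section 230° = 50°.
tan δ = tan α / sin β = tan 18° / sin 50° = 0.3249 / 0.7660 = 0.4242
δ = arctan(0.4242) = 22.98°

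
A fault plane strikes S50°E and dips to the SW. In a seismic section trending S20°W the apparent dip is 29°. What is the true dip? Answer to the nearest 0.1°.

β = acute angle between strike S50°E and section S20°W = 70°.
tan δ = tan α / sin β = tan 29° / sin 70° = 0.5543 / 0.9397 = 0.5899
δ = arctan(0.5899) = 30.54°

30.5°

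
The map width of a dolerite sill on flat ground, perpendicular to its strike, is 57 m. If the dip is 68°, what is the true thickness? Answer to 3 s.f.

True thickness t = w · sin(dip) = 57 × sin 68°
t = 57 × 0.9272 = 52.849 m

52.8 m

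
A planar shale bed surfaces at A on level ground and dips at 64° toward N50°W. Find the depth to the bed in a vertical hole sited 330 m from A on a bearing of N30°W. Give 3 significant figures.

636 m

The hole lies 20° from the dip direction, so the down-dip offset is 330 × cos 20° = 310.10 m.
Depth = down-dip offset × tan(dip) = 310.10 × tan 64° = 310.10 × 2.0503
Depth = 635.80 m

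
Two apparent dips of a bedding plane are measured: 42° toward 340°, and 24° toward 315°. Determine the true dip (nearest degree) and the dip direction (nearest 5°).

true dip 52°, dip direction 025°

Each apparent-dip line lies in the plane. As unit vectors (x east, y north, z up), v₁ plunges 42°→340° and v₂ plunges 24°→315°.
The plane normal is n = v₁ × v₂ ∝ (0.148, 0.329, 0.287).
tan δ = √(n_x²+n_y²)/n_z = 0.361/0.287, so δ = 51.5°.
The horizontal component of n points toward azimuth atan2(n_x, n_y) = 24°, the dip direction.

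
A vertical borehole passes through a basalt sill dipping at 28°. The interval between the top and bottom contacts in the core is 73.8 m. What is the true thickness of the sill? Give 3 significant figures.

True thickness t = h · cos(dip) = 73.8 × cos 28°
t = 73.8 × 0.8829 = 65.162 m

65.2 m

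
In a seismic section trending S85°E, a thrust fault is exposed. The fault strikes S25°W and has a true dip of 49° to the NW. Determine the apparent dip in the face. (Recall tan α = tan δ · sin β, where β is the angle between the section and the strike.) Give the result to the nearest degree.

Angle between strike (S25°W) and section (S85°E): β = 70°.
tan(apparent dip) = tan 49° · sin 70° = 1.0810
apparent dip = arctan 1.0810 = 47.23°

47°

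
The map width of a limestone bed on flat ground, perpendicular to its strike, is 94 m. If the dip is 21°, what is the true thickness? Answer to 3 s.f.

33.7 m

True thickness t = w · sin(dip) = 94 × sin 21°
t = 94 × 0.3584 = 33.687 m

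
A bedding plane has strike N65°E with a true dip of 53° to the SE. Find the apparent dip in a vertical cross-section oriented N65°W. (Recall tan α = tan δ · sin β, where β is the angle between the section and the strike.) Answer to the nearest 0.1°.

Angle between strike (N65°E) and section (N65°W): β = 50°.
tan(apparent dip) = tan 53° · sin 50° = 1.0166
apparent dip = arctan 1.0166 = 45.47°

45.5°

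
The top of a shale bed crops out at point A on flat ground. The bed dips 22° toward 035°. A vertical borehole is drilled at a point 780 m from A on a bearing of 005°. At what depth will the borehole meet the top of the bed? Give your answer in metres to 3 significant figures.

273 m

The hole lies 30° from the dip direction, so the down-dip offset is 780 × cos 30° = 675.50 m.
Depth = down-dip offset × tan(dip) = 675.50 × tan 22° = 675.50 × 0.4040
Depth = 272.92 m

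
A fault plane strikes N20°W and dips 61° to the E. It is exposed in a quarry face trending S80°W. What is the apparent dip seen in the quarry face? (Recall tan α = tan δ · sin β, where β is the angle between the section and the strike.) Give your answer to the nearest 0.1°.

The section lies 80° from the strike.
tan(apparent dip) = tan 61° · sin 80° = 1.7766
α = arctan(1.7766) = 60.63°

60.6°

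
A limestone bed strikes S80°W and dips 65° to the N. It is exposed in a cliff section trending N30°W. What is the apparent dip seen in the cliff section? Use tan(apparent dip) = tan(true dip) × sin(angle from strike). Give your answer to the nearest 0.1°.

63.6°

The strike is S80°W and the section trends N30°W; the acute angle between them is β = 70°.
tan α = tan 65° × sin 70° = 2.1445 × 0.9397 = 2.0152
α = arctan(2.0152) = 63.61°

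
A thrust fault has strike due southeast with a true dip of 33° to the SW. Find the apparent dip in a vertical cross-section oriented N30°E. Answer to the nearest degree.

The strike is due southeast and the section trends N30°E; the acute angle between them is β = 75°.
tan α = tan 33° × sin 75° = 0.6494 × 0.9659 = 0.6273
apparent dip = arctan 0.6273 = 32.10°

32°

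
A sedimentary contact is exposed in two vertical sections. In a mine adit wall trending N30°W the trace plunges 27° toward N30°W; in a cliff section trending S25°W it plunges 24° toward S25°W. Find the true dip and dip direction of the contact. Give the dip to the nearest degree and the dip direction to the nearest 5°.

Represent each trace as a vector plunging at its apparent dip toward its trend (east-north-up frame): v₁ = (-0.446, 0.772, -0.454), v₂ = (-0.386, -0.828, -0.407).
n = v₁ × v₂ = (-0.690, -0.006, 0.667) (taken with n_z > 0).
True dip = arccos(n_z / |n|) = arccos(0.6950) = 46.0°.
Dip direction = atan2(-0.690, -0.006) = 270° (azimuth of n's horizontal projection).

true dip 46°, dip direction 270°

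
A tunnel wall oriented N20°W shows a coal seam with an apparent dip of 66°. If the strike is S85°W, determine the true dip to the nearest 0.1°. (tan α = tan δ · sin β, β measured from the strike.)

The section is 75° from the strike.
tan(true dip) = tan 66° / sin 75° = 2.3253
true dip = arctan 2.3253 = 66.73°

66.7°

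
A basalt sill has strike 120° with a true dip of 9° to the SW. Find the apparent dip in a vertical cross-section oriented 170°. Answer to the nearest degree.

7°

The strike is 120° and the section trends 170°; the acute angle between them is β = 50°.
tan(apparent dip) = tan 9° · sin 50° = 0.1213
α = arctan(0.1213) = 6.92°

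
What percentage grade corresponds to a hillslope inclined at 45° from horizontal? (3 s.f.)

100%

grade % = 100 × tan 45° = 100 × 1.0000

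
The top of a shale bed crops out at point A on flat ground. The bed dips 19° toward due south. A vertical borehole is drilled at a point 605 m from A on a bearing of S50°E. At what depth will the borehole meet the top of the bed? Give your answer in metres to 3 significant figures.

The hole lies 50° from the dip direction, so the down-dip offset is 605 × cos 50° = 388.89 m.
Depth = down-dip offset × tan(dip) = 388.89 × tan 19° = 388.89 × 0.3443
Depth = 133.90 m

134 m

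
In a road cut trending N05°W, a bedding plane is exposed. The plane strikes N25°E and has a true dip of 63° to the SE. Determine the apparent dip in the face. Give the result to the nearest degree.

The section lies 30° from the strike.
tan α = tan 63° × sin 30° = 1.9626 × 0.5000 = 0.9813
α = arctan(0.9813) = 44.46°

44°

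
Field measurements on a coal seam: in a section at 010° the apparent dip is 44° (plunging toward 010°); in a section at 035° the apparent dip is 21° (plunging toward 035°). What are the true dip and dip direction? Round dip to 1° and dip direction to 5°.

The two traces are lines in the plane: v₁ = (sin 10°·cos 44°, cos 10°·cos 44°, −sin 44°), v₂ = (sin 35°·cos 21°, cos 35°·cos 21°, −sin 21°).
n = v₁ × v₂ = (-0.277, 0.327, 0.284) (taken with n_z > 0).
tan δ = √(n_x²+n_y²)/n_z = 0.429/0.284, so δ = 56.5°.
The horizontal component of n points toward azimuth atan2(n_x, n_y) = 320°, the dip direction.

true dip 57°, dip direction 320°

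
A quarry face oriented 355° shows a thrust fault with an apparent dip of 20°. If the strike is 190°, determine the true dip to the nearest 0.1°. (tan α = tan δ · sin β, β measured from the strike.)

54.6°

β = acute angle between strike 190° and section 355° = 15°.
tan δ = tan α / sin β = tan 20° / sin 15° = 0.3640 / 0.2588 = 1.4063
true dip = arctan 1.4063 = 54.58°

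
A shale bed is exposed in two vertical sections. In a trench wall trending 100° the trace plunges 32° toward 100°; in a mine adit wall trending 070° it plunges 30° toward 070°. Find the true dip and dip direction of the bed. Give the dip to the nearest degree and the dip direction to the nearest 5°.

true dip 32°, dip direction 095°

Represent each trace as a vector plunging at its apparent dip toward its trend (east-north-up frame): v₁ = (0.835, -0.147, -0.530), v₂ = (0.814, 0.296, -0.500).
The plane normal is n = v₁ × v₂ ∝ (0.231, -0.014, 0.367).
tan δ = √(n_x²+n_y²)/n_z = 0.231/0.367, so δ = 32.2°.
Dip direction = azimuth of (n_x, n_y) = atan2(0.231, -0.014) = 93°.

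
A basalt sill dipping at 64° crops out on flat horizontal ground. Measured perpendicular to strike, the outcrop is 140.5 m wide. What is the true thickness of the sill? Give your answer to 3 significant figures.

True thickness t = w · sin(dip) = 140.5 × sin 64°
t = 140.5 × 0.8988 = 126.281 m

126 m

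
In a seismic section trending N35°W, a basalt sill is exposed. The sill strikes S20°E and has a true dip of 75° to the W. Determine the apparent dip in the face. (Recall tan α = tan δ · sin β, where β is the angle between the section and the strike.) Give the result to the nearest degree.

44°

Angle between strike (S20°E) and section (N35°W): β = 15°.
tan(apparent dip) = tan 75° · sin 15° = 0.9659
apparent dip = arctan 0.9659 = 44.01°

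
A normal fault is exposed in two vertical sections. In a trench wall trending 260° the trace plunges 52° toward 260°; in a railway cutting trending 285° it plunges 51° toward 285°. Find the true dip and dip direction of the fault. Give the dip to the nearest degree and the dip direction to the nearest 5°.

true dip 52°, dip direction 270°

The two traces are lines in the plane: v₁ = (sin 260°·cos 52°, cos 260°·cos 52°, −sin 52°), v₂ = (sin 285°·cos 51°, cos 285°·cos 51°, −sin 51°).
n = v₁ × v₂ = (-0.211, -0.008, 0.164) (taken with n_z > 0).
tan δ = √(n_x²+n_y²)/n_z = 0.212/0.164, so δ = 52.3°.
The horizontal component of n points toward azimuth atan2(n_x, n_y) = 268°, the dip direction.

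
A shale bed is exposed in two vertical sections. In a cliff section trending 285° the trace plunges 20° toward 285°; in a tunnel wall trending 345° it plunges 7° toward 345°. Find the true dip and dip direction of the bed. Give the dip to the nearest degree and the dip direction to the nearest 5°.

The two traces are lines in the plane: v₁ = (sin 285°·cos 20°, cos 285°·cos 20°, −sin 20°), v₂ = (sin 345°·cos 7°, cos 345°·cos 7°, −sin 7°).
Cross product v₁ × v₂ gives the pole to the plane: n ∝ (-0.298, 0.023, 0.808).
tan δ = √(n_x²+n_y²)/n_z = 0.299/0.808, so δ = 20.3°.
Dip direction = azimuth of (n_x, n_y) = atan2(-0.298, 0.023) = 274°.

true dip 20°, dip direction 275°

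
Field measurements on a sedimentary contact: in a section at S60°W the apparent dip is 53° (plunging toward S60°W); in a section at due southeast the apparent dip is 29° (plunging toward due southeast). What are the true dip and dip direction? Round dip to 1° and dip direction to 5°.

Represent each trace as a vector plunging at its apparent dip toward its trend (east-north-up frame): v₁ = (-0.521, -0.301, -0.799), v₂ = (0.618, -0.618, -0.485).
n = v₁ × v₂ = (-0.348, -0.747, 0.508) (taken with n_z > 0).
True dip = arccos(n_z / |n|) = arccos(0.5252) = 58.3°.
The horizontal component of n points toward azimuth atan2(n_x, n_y) = 205°, the dip direction.

true dip 58°, dip direction 205°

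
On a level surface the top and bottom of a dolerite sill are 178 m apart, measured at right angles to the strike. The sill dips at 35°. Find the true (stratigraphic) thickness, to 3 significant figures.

102 m

True thickness t = w · sin(dip) = 178 × sin 35°
t = 178 × 0.5736 = 102.097 m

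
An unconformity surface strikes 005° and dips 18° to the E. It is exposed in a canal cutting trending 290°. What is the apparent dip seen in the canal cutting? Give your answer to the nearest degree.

Angle between strike (005°) and section (290°): β = 75°.
tan α = tan 18° × sin 75° = 0.3249 × 0.9659 = 0.3138
α = arctan(0.3138) = 17.42°

17°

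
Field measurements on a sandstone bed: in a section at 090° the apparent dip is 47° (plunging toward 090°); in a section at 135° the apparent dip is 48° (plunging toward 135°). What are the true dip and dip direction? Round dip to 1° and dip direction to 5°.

true dip 50°, dip direction 115°

Represent each trace as a vector plunging at its apparent dip toward its trend (east-north-up frame): v₁ = (0.682, 0.000, -0.731), v₂ = (0.473, -0.473, -0.743).
Cross product v₁ × v₂ gives the pole to the plane: n ∝ (0.346, -0.161, 0.323).
tan δ = √(n_x²+n_y²)/n_z = 0.382/0.323, so δ = 49.8°.
Dip direction = atan2(0.346, -0.161) = 115° (azimuth of n's horizontal projection).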